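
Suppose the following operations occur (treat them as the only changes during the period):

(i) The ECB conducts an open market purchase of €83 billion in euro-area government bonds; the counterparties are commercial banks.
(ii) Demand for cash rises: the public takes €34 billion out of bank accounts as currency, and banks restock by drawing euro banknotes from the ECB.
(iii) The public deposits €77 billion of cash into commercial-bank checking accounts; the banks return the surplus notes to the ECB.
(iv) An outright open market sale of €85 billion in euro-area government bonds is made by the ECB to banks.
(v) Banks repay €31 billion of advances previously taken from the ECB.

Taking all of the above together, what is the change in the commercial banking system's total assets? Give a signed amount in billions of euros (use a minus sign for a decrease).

+€12 billion

ECB balance sheet:
  Assets:      Securities −€2B, Loans to banks −€31B
  Liabilities: Bank reserves +€10B, Currency in circulation −€43B
Commercial banking system:
  Assets:      Reserves at CB +€10B, Securities +€2B
  Liabilities: Checkable deposits +€43B, Borrowings from CB −€31B
Change in total bank assets = +€12 billion.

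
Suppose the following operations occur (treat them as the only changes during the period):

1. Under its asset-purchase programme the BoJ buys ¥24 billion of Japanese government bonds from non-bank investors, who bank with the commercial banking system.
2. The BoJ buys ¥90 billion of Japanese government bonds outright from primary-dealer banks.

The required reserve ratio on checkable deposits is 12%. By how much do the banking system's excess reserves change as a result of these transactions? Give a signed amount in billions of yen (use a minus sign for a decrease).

+¥111.12 billion

Asset purchase (from non-banks) ¥24 billion: reserves +¥24B, deposits +¥24B.
OMO purchase (from banks) ¥90 billion: reserves +¥90B, deposits 0.
Totals: Δreserves = +¥114B, Δdeposits = +¥24B.
Δrequired reserves = 12% × +¥24B = +¥2.88B.
Δexcess reserves = Δreserves − Δrequired = +¥114B − (+¥2.88B) = +¥111.12 billion.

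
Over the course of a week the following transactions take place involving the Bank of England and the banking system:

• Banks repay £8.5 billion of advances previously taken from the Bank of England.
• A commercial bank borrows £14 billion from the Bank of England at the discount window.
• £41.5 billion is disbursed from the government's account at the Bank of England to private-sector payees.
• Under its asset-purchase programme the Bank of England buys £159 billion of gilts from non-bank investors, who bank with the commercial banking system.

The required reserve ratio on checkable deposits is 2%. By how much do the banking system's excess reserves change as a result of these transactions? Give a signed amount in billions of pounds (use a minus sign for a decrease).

+£201.99 billion

Discount-window repayment £8.5 billion: reserves −£8.5B, deposits 0.
Discount-window loan £14 billion: reserves +£14B, deposits 0.
Government spending £41.5 billion: reserves +£41.5B, deposits +£41.5B.
Asset purchase (from non-banks) £159 billion: reserves +£159B, deposits +£159B.
Totals: Δreserves = +£206B, Δdeposits = +£200.5B.
Δrequired reserves = 2% × +£200.5B = +£4.01B.
Δexcess reserves = Δreserves − Δrequired = +£206B − (+£4.01B) = +£201.99 billion.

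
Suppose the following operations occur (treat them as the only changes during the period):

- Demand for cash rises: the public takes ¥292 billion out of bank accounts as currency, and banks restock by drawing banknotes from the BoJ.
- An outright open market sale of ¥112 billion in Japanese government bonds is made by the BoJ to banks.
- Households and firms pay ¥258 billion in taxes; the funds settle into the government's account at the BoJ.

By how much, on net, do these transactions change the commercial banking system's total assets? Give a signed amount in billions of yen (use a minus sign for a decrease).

-¥550 billion

BoJ balance sheet:
  Assets:      Securities −¥112B
  Liabilities: Bank reserves −¥662B, Currency in circulation +¥292B, Government deposits +¥258B
Commercial banking system:
  Assets:      Reserves at CB −¥662B, Securities +¥112B
  Liabilities: Checkable deposits −¥550B
Change in total bank assets = -¥550 billion.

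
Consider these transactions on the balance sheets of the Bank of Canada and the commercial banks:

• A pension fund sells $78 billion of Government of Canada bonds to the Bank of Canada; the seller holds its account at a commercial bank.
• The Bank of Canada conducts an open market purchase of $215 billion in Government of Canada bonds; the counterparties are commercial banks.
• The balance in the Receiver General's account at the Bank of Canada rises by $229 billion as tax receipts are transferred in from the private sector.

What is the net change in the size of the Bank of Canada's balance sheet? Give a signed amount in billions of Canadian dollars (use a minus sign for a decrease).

+$293 billion

Bank of Canada balance sheet:
  Assets:      Securities +$293B
  Liabilities: Bank reserves +$64B, Government deposits +$229B
Commercial banking system:
  Assets:      Reserves at CB +$64B, Securities −$215B
  Liabilities: Checkable deposits −$151B
Change in total Bank of Canada assets = +$293 billion.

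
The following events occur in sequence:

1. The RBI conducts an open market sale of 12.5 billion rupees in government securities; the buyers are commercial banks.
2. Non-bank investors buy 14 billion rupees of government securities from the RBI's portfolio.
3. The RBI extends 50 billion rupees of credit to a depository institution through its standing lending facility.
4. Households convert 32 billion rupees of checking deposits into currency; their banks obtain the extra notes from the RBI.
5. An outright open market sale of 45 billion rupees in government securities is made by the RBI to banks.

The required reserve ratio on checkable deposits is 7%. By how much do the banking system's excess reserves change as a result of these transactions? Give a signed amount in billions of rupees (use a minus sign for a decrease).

OMO sale (to banks) 12.5 billion rupees: reserves −12.5B, deposits 0.
Asset sale (to non-banks) 14 billion rupees: reserves −14B, deposits −14B.
Discount-window loan 50 billion rupees: reserves +50B, deposits 0.
Currency withdrawal 32 billion rupees: reserves −32B, deposits −32B.
OMO sale (to banks) 45 billion rupees: reserves −45B, deposits 0.
Totals: Δreserves = −53.5B, Δdeposits = −46B.
Δrequired reserves = 7% × −46B = −3.22B.
Δexcess reserves = Δreserves − Δrequired = −53.5B − (−3.22B) = -50.28 billion.

-50.28 billion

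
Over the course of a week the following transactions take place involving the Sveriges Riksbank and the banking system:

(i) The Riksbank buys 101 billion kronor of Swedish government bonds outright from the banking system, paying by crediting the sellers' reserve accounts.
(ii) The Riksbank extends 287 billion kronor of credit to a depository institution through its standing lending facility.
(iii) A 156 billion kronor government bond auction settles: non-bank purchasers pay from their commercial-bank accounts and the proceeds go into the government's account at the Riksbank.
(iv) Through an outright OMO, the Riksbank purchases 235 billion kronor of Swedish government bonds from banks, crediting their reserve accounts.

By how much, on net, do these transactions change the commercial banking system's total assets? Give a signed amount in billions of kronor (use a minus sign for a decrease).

+131 billion

Riksbank balance sheet:
  Assets:      Securities +336B, Loans to banks +287B
  Liabilities: Bank reserves +467B, Government deposits +156B
Commercial banking system:
  Assets:      Reserves at CB +467B, Securities −336B
  Liabilities: Checkable deposits −156B, Borrowings from CB +287B
Change in total bank assets = +131 billion.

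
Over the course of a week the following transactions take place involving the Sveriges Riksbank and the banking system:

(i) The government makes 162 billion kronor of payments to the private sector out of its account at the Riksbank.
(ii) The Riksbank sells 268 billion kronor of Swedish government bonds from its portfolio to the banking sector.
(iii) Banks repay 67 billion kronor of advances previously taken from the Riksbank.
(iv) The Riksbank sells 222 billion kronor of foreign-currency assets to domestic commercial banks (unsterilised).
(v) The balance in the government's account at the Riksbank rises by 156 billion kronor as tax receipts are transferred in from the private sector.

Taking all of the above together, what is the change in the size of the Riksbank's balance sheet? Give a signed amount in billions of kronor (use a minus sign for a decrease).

-557 billion

Riksbank balance sheet:
  Assets:      Securities −268B, Loans to banks −67B, Foreign assets −222B
  Liabilities: Bank reserves −551B, Government deposits −6B
Change in total Riksbank assets = -557 billion.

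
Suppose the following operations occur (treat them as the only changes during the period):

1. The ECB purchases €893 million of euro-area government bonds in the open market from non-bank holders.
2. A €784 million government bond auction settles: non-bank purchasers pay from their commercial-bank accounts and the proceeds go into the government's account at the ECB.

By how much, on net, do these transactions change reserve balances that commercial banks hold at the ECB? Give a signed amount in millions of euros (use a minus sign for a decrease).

+€109 million

Asset purchase (from non-banks) €893 million: the ECB pays by crediting reserve accounts → +€893M.
Government account inflow €784 million: funds move from bank reserves into the government account → −€784M.
Net: 893 − 784 = +€109 million.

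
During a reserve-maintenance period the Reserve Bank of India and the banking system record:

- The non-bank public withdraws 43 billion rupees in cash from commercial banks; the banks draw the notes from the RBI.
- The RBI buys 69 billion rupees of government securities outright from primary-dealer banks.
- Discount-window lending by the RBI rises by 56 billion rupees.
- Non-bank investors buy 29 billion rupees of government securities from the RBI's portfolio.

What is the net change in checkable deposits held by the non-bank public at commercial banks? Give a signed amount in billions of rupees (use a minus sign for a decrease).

RBI balance sheet:
  Assets:      Securities +40B, Loans to banks +56B
  Liabilities: Bank reserves +53B, Currency in circulation +43B
Commercial banking system:
  Assets:      Reserves at CB +53B, Securities −69B
  Liabilities: Checkable deposits −72B, Borrowings from CB +56B
So the change in checkable deposits held by the non-bank public at commercial banks is -72 billion.

-72 billion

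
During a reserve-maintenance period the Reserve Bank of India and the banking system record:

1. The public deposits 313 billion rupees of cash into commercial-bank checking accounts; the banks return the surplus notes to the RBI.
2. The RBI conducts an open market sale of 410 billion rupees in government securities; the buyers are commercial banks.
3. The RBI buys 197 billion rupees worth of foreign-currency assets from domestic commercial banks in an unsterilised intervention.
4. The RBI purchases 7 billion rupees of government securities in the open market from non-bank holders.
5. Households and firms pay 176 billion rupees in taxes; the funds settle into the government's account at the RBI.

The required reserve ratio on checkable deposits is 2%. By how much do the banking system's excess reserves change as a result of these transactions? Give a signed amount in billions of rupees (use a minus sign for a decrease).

Currency deposit 313 billion rupees: reserves +313B, deposits +313B.
OMO sale (to banks) 410 billion rupees: reserves −410B, deposits 0.
FX purchase 197 billion rupees: reserves +197B, deposits 0.
Asset purchase (from non-banks) 7 billion rupees: reserves +7B, deposits +7B.
Government account inflow 176 billion rupees: reserves −176B, deposits −176B.
Totals: Δreserves = −69B, Δdeposits = +144B.
Δrequired reserves = 2% × +144B = +2.88B.
Δexcess reserves = Δreserves − Δrequired = −69B − (+2.88B) = -71.88 billion.

-71.88 billion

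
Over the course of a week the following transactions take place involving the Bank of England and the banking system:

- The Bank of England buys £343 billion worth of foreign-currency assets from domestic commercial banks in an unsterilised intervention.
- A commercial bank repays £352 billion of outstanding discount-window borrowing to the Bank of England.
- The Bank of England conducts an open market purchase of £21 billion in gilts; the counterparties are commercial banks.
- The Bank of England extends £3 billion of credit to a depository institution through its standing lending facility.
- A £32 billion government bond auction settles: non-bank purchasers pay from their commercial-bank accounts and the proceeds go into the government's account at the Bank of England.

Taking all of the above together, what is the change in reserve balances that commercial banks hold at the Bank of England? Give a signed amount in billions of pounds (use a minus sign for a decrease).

FX purchase £343 billion: the Bank of England pays by crediting reserve accounts → +£343B.
Discount-window repayment £352 billion: repayment is debited from reserves → −£352B.
OMO purchase (from banks) £21 billion: the Bank of England pays by crediting reserve accounts → +£21B.
Discount-window loan £3 billion: the loan is credited to the bank's reserve account → +£3B.
Government account inflow £32 billion: funds move from bank reserves into the government account → −£32B.
Net: 343 − 352 + 21 + 3 − 32 = -£17 billion.

-£17 billion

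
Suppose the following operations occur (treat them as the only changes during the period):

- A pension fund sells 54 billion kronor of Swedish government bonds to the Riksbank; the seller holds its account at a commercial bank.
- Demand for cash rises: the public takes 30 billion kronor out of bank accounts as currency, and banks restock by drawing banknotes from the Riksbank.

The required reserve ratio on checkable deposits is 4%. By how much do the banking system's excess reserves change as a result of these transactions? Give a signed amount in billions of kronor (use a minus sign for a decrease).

Asset purchase (from non-banks) 54 billion kronor: reserves +54B, deposits +54B.
Currency withdrawal 30 billion kronor: reserves −30B, deposits −30B.
Totals: Δreserves = +24B, Δdeposits = +24B.
Δrequired reserves = 4% × +24B = +0.96B.
Δexcess reserves = Δreserves − Δrequired = +24B − (+0.96B) = +23.04 billion.

+23.04 billion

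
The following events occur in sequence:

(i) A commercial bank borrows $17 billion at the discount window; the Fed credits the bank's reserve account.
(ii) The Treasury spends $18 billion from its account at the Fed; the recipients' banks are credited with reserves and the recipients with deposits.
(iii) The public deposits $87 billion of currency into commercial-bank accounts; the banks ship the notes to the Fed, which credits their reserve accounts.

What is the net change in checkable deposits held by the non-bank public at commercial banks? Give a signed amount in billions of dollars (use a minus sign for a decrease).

+$105 billion

Fed balance sheet:
  Assets:      Loans to banks +$17B
  Liabilities: Bank reserves +$122B, Currency in circulation −$87B, Government deposits −$18B
Commercial banking system:
  Assets:      Reserves at CB +$122B
  Liabilities: Checkable deposits +$105B, Borrowings from CB +$17B
So the change in checkable deposits held by the non-bank public at commercial banks is +$105 billion.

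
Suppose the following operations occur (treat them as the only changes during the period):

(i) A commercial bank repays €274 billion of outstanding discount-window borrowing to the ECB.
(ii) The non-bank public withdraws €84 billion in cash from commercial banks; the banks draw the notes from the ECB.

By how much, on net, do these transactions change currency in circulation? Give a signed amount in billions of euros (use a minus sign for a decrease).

ECB balance sheet:
  Assets:      Loans to banks −€274B
  Liabilities: Bank reserves −€358B, Currency in circulation +€84B
So the change in currency in circulation is +€84 billion.

+€84 billion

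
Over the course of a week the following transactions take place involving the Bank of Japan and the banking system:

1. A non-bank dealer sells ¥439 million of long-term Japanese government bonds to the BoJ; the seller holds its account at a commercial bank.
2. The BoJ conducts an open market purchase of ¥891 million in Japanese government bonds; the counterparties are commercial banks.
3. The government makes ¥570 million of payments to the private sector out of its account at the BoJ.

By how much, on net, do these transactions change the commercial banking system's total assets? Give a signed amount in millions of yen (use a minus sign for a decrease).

BoJ balance sheet:
  Assets:      Securities +¥1330M
  Liabilities: Bank reserves +¥1900M, Government deposits −¥570M
Commercial banking system:
  Assets:      Reserves at CB +¥1900M, Securities −¥891M
  Liabilities: Checkable deposits +¥1009M
Change in total bank assets = +¥1009 million.

+¥1009 million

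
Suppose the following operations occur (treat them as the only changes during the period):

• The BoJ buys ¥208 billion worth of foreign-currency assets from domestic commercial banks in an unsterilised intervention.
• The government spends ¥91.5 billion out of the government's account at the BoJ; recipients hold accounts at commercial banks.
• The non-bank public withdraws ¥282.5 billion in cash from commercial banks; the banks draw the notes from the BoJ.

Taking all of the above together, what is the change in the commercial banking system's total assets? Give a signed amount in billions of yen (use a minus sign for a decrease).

FX purchase ¥208 billion: just an asset swap on bank balance sheets → 0.
Government spending ¥91.5 billion: bank balance sheets expand → +¥91.5B.
Currency withdrawal ¥282.5 billion: bank balance sheets shrink → −¥282.5B.
Net: 0 + 91.5 − 282.5 = -¥191 billion.

-¥191 billion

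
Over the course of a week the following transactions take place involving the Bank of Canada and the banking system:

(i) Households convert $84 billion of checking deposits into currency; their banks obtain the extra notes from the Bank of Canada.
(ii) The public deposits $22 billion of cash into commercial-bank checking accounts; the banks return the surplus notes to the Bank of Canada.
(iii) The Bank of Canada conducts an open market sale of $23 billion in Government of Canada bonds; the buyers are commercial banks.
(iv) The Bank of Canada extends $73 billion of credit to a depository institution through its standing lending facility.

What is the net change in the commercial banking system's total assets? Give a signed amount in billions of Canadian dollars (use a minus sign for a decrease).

+$11 billion

Currency withdrawal $84 billion: bank balance sheets shrink → −$84B.
Currency deposit $22 billion: bank balance sheets expand → +$22B.
OMO sale (to banks) $23 billion: just an asset swap on bank balance sheets → 0.
Discount-window loan $73 billion: bank balance sheets expand → +$73B.
Net: −84 + 22 + 0 + 73 = +$11 billion.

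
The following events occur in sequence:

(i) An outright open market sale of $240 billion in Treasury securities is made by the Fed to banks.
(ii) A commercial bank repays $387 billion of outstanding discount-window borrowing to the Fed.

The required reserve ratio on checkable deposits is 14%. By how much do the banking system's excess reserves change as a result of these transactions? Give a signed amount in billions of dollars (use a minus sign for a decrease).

-$627 billion

OMO sale (to banks) $240 billion: reserves −$240B, deposits 0.
Discount-window repayment $387 billion: reserves −$387B, deposits 0.
Totals: Δreserves = −$627B, Δdeposits = 0.
Δrequired reserves = 14% × 0 = 0.
Δexcess reserves = Δreserves − Δrequired = −$627B − (0) = -$627 billion.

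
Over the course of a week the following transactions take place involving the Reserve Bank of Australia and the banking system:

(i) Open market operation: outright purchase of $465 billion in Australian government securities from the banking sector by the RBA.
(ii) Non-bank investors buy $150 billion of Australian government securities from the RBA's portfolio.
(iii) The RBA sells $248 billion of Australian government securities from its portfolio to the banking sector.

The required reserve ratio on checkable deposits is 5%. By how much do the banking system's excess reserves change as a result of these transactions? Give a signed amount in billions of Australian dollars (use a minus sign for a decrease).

OMO purchase (from banks) $465 billion: reserves +$465B, deposits 0.
Asset sale (to non-banks) $150 billion: reserves −$150B, deposits −$150B.
OMO sale (to banks) $248 billion: reserves −$248B, deposits 0.
Totals: Δreserves = +$67B, Δdeposits = −$150B.
Δrequired reserves = 5% × −$150B = −$7.5B.
Δexcess reserves = Δreserves − Δrequired = +$67B − (−$7.5B) = +$74.5 billion.

+$74.5 billion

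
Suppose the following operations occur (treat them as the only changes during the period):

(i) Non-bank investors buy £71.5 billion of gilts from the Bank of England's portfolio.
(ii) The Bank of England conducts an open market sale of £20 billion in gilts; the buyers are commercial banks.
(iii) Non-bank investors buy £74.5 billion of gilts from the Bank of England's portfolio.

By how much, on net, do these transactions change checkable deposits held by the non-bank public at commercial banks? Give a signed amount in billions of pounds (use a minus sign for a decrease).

-£146 billion

Asset sale (to non-banks) £71.5 billion: non-bank counterparties' bank balances fall → −£71.5B.
OMO sale (to banks) £20 billion: the counterparty is a bank, so public deposits are unchanged → 0.
Asset sale (to non-banks) £74.5 billion: non-bank counterparties' bank balances fall → −£74.5B.
Net: −71.5 + 0 − 74.5 = -£146 billion.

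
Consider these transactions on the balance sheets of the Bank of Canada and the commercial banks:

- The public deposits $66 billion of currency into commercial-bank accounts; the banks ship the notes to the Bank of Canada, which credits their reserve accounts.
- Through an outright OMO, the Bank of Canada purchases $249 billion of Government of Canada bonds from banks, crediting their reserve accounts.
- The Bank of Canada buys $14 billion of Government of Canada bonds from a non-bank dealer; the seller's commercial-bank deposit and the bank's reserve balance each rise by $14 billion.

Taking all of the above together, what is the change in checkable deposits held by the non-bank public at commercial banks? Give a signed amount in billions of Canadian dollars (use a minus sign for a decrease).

+$80 billion

Bank of Canada balance sheet:
  Assets:      Securities +$263B
  Liabilities: Bank reserves +$329B, Currency in circulation −$66B
Commercial banking system:
  Assets:      Reserves at CB +$329B, Securities −$249B
  Liabilities: Checkable deposits +$80B
So the change in checkable deposits held by the non-bank public at commercial banks is +$80 billion.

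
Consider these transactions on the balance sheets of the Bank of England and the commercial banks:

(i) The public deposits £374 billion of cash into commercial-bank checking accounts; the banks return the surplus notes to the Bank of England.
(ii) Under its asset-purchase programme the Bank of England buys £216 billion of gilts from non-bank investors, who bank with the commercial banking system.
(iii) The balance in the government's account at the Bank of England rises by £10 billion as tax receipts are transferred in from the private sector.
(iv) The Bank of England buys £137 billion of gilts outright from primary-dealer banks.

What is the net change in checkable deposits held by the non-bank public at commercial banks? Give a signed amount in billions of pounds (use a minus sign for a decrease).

Currency deposit £374 billion: non-bank counterparties' bank balances rise → +£374B.
Asset purchase (from non-banks) £216 billion: non-bank counterparties' bank balances rise → +£216B.
Government account inflow £10 billion: non-bank counterparties' bank balances fall → −£10B.
OMO purchase (from banks) £137 billion: the counterparty is a bank, so public deposits are unchanged → 0.
Net: 374 + 216 − 10 + 0 = +£580 billion.

+£580 billion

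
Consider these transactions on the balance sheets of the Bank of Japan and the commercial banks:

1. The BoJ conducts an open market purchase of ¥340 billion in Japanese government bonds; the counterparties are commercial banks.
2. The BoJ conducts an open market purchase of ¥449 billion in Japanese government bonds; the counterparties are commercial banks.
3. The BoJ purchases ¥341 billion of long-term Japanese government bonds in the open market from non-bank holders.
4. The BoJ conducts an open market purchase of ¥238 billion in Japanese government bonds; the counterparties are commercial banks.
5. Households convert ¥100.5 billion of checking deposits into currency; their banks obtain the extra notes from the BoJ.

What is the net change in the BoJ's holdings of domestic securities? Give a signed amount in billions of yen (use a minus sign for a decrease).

OMO purchase (from banks) ¥340 billion: securities added to the BoJ's portfolio → +¥340B.
OMO purchase (from banks) ¥449 billion: securities added to the BoJ's portfolio → +¥449B.
Asset purchase (from non-banks) ¥341 billion: securities added to the BoJ's portfolio → +¥341B.
OMO purchase (from banks) ¥238 billion: securities added to the BoJ's portfolio → +¥238B.
Currency withdrawal ¥100.5 billion: the BoJ's securities portfolio is untouched → 0.
Net: 340 + 449 + 341 + 238 + 0 = +¥1368 billion.

+¥1368 billion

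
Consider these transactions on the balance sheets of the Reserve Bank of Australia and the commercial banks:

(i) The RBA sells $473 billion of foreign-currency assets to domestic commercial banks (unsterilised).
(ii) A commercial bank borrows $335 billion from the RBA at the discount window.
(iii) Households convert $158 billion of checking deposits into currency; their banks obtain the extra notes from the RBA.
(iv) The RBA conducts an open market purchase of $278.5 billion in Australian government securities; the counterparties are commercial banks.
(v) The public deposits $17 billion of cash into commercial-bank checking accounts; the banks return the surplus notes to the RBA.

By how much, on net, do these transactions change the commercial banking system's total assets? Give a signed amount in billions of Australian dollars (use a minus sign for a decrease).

FX sale $473 billion: just an asset swap on bank balance sheets → 0.
Discount-window loan $335 billion: bank balance sheets expand → +$335B.
Currency withdrawal $158 billion: bank balance sheets shrink → −$158B.
OMO purchase (from banks) $278.5 billion: just an asset swap on bank balance sheets → 0.
Currency deposit $17 billion: bank balance sheets expand → +$17B.
Net: 0 + 335 − 158 + 0 + 17 = +$194 billion.

+$194 billion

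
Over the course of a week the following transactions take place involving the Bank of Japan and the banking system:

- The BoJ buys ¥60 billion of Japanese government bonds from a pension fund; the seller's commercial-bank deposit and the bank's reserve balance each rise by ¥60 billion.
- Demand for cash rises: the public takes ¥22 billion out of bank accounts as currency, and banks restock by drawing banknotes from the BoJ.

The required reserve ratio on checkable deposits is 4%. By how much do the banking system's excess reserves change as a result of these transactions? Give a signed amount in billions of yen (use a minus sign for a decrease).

+¥36.48 billion

Asset purchase (from non-banks) ¥60 billion: reserves +¥60B, deposits +¥60B.
Currency withdrawal ¥22 billion: reserves −¥22B, deposits −¥22B.
Totals: Δreserves = +¥38B, Δdeposits = +¥38B.
Δrequired reserves = 4% × +¥38B = +¥1.52B.
Δexcess reserves = Δreserves − Δrequired = +¥38B − (+¥1.52B) = +¥36.48 billion.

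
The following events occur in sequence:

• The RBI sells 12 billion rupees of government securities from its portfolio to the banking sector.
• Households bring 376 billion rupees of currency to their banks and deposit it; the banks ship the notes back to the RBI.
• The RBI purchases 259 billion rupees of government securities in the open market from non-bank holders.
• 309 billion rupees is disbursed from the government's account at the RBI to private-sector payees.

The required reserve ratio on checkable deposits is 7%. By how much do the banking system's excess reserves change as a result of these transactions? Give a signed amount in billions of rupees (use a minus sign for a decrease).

+865.92 billion

OMO sale (to banks) 12 billion rupees: reserves −12B, deposits 0.
Currency deposit 376 billion rupees: reserves +376B, deposits +376B.
Asset purchase (from non-banks) 259 billion rupees: reserves +259B, deposits +259B.
Government spending 309 billion rupees: reserves +309B, deposits +309B.
Totals: Δreserves = +932B, Δdeposits = +944B.
Δrequired reserves = 7% × +944B = +66.08B.
Δexcess reserves = Δreserves − Δrequired = +932B − (+66.08B) = +865.92 billion.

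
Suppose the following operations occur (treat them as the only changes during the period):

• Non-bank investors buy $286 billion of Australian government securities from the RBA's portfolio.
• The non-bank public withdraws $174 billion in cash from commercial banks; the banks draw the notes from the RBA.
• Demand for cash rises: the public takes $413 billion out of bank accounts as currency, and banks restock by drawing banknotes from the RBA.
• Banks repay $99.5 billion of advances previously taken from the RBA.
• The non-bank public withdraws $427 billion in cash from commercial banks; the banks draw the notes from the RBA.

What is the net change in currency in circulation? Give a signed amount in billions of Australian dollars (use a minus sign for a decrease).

Asset sale (to non-banks) $286 billion: no currency enters or leaves circulation → 0.
Currency withdrawal $174 billion: notes leave the central bank → +$174B.
Currency withdrawal $413 billion: notes leave the central bank → +$413B.
Discount-window repayment $99.5 billion: no currency enters or leaves circulation → 0.
Currency withdrawal $427 billion: notes leave the central bank → +$427B.
Net: 0 + 174 + 413 + 0 + 427 = +$1014 billion.

+$1014 billion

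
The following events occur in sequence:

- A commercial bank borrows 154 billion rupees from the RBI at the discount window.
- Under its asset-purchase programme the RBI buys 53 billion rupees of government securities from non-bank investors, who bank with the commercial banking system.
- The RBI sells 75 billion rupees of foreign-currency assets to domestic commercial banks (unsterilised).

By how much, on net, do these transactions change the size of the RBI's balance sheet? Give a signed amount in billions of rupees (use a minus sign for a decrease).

RBI balance sheet:
  Assets:      Securities +53B, Loans to banks +154B, Foreign assets −75B
  Liabilities: Bank reserves +132B
Change in total RBI assets = +132 billion.

+132 billion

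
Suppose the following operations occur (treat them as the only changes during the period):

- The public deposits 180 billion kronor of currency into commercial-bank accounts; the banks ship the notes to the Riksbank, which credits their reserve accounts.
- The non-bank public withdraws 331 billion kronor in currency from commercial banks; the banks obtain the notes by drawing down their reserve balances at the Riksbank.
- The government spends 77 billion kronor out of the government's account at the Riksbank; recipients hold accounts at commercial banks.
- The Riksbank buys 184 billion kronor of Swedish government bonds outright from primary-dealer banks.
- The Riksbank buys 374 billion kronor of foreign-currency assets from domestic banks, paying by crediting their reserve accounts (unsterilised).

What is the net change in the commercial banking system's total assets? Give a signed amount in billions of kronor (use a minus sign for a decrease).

Currency deposit 180 billion kronor: bank balance sheets expand → +180B.
Currency withdrawal 331 billion kronor: bank balance sheets shrink → −331B.
Government spending 77 billion kronor: bank balance sheets expand → +77B.
OMO purchase (from banks) 184 billion kronor: just an asset swap on bank balance sheets → 0.
FX purchase 374 billion kronor: just an asset swap on bank balance sheets → 0.
Net: 180 − 331 + 77 + 0 + 0 = -74 billion.

-74 billion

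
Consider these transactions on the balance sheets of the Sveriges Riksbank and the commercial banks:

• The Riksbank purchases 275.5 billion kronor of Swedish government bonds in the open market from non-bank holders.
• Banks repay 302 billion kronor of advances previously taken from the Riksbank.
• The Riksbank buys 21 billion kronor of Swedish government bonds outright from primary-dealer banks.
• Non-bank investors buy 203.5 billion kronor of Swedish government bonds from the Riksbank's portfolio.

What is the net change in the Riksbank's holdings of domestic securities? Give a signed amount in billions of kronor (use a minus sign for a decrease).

Asset purchase (from non-banks) 275.5 billion kronor: securities added to the Riksbank's portfolio → +275.5B.
Discount-window repayment 302 billion kronor: the Riksbank's securities portfolio is untouched → 0.
OMO purchase (from banks) 21 billion kronor: securities added to the Riksbank's portfolio → +21B.
Asset sale (to non-banks) 203.5 billion kronor: securities removed from the Riksbank's portfolio → −203.5B.
Net: 275.5 + 0 + 21 − 203.5 = +93 billion.

+93 billion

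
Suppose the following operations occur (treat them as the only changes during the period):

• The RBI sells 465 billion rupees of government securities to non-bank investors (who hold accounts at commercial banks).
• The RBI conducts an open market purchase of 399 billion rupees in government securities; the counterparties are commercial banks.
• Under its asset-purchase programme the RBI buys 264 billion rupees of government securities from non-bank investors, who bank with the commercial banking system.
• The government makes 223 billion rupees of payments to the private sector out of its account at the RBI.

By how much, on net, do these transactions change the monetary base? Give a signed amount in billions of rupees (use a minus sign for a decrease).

+421 billion

Asset sale (to non-banks) 465 billion rupees: RBI balance sheet contracts → −465B.
OMO purchase (from banks) 399 billion rupees: RBI balance sheet expands → +399B.
Asset purchase (from non-banks) 264 billion rupees: RBI balance sheet expands → +264B.
Government spending 223 billion rupees: a non-base liability converts back to reserves → +223B.
Net: −465 + 399 + 264 + 223 = +421 billion.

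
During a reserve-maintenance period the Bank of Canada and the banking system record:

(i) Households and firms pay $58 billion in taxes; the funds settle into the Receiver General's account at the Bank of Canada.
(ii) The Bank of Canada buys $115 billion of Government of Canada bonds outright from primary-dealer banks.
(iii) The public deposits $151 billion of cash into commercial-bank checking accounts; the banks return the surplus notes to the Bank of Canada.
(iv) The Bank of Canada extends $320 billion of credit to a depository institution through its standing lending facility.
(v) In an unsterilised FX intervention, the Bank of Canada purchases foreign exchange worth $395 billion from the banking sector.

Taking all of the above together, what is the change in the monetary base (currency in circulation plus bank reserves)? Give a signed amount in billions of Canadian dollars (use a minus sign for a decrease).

+$772 billion

Government account inflow $58 billion: reserves shift to a non-base liability → −$58B.
OMO purchase (from banks) $115 billion: Bank of Canada balance sheet expands → +$115B.
Currency deposit $151 billion: just a shift between currency and reserves — both are base money → 0.
Discount-window loan $320 billion: Bank of Canada balance sheet expands → +$320B.
FX purchase $395 billion: Bank of Canada balance sheet expands → +$395B.
Net: −58 + 115 + 0 + 320 + 395 = +$772 billion.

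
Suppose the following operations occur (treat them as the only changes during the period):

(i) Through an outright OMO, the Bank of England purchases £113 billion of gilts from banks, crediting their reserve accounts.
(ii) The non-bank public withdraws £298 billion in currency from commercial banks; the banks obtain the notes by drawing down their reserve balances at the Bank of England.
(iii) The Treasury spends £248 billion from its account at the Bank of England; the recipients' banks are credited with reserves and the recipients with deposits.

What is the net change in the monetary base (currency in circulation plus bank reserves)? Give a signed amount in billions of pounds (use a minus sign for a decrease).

+£361 billion

Bank of England balance sheet:
  Assets:      Securities +£113B
  Liabilities: Bank reserves +£63B, Currency in circulation +£298B, Government deposits −£248B
Commercial banking system:
  Assets:      Reserves at CB +£63B, Securities −£113B
  Liabilities: Checkable deposits −£50B
Monetary base = currency + reserves: +£298B + (+£63B) = +£361 billion.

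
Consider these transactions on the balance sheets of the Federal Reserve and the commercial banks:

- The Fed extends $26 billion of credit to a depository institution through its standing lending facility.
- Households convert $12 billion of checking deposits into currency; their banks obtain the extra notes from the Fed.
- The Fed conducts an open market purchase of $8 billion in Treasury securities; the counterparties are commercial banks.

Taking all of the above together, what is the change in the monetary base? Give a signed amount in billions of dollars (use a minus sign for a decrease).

+$34 billion

Fed balance sheet:
  Assets:      Securities +$8B, Loans to banks +$26B
  Liabilities: Bank reserves +$22B, Currency in circulation +$12B
Commercial banking system:
  Assets:      Reserves at CB +$22B, Securities −$8B
  Liabilities: Checkable deposits −$12B, Borrowings from CB +$26B
Monetary base = currency + reserves: +$12B + (+$22B) = +$34 billion.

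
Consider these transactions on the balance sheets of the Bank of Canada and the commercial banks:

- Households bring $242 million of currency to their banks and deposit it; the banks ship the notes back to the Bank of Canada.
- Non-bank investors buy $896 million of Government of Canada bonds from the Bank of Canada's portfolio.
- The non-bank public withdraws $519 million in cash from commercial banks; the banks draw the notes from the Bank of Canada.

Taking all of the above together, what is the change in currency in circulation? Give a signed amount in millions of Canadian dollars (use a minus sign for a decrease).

+$277 million

Currency deposit $242 million: notes return to the central bank → −$242M.
Asset sale (to non-banks) $896 million: no currency enters or leaves circulation → 0.
Currency withdrawal $519 million: notes leave the central bank → +$519M.
Net: −242 + 0 + 519 = +$277 million.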